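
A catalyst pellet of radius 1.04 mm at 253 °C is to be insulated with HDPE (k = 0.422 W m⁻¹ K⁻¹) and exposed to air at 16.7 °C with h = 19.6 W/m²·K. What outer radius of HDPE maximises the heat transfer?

For a sphere, r_cr = 2k_ins/h = 2·0.422/19.6 = 0.0431 m = 4.31 cm

r_cr = 4.31 cm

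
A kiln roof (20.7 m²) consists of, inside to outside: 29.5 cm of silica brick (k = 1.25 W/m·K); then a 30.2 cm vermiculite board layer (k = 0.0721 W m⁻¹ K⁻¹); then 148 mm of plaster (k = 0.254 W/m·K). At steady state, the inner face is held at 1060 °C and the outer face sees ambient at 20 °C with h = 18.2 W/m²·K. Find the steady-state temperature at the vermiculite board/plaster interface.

Series thermal resistances, inner to outer:
  R_silica brick = L/(kA) = 0.295/(1.25·20.7) = 0.01140 K/W
  R_vermiculite board = L/(kA) = 0.302/(0.0721·20.7) = 0.2023 K/W
  R_plaster = L/(kA) = 0.148/(0.254·20.7) = 0.02815 K/W
  R_conv,out = 1/(hA) = 1/(18.2·20.7) = 0.002654 K/W
ΣR = 0.01140 + 0.2023 + 0.02815 + 0.002654 = 0.2445 K/W
Q = ΔT/ΣR = (1060 °C − 20 °C)/0.2445 = 4254 W
From the inner boundary to the vermiculite board/plaster interface, ΣR_partial = 0.2137 K/W.
T_interface = T_in − Q·ΣR_partial = 1060 °C − (4254)(0.2137) = 151 °C

T = 151 °C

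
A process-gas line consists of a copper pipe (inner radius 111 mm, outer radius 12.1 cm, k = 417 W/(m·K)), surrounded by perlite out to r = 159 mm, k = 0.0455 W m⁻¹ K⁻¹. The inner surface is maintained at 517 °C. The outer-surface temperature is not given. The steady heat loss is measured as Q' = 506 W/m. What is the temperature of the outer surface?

Sum the resistances:
  R'_copper = ln(0.121/0.111)/(2πk) = 0.08626/(2π·417) = 3.292×10^-5 m·K/W
  R'_perlite = ln(0.159/0.121)/(2πk) = 0.2731/(2π·0.0455) = 0.9553 m·K/W
ΣR = 0.9554 m·K/W
ΔT = Q'·ΣR = 506 × 0.9554 = 483.4 K
Heat flows outward, so T_out = T_in − ΔT = 517 − 483.4 = 33.6 °C

T_out = 33.6 °C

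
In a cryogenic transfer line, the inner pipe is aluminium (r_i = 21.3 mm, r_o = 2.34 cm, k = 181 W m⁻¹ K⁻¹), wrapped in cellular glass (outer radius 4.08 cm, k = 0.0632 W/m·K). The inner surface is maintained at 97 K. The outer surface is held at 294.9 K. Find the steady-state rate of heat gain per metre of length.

Q' = 141 W/m

Resistance network (inner→outer):
  R'_aluminium = ln(0.0234/0.0213)/(2πk) = 0.09403/(2π·181) = 8.268×10^-5 m·K/W
  R'_cellular glass = ln(0.0408/0.0234)/(2πk) = 0.5559/(2π·0.0632) = 1.400 m·K/W
ΣR = 8.268×10^-5 + 1.400 = 1.400 m·K/W
Q' = ΔT/ΣR = (97 K − 294.9 K)/1.400 = -141 W/m
(Negative Q' ⇒ heat flows inward; heat gain = 141 W/m.)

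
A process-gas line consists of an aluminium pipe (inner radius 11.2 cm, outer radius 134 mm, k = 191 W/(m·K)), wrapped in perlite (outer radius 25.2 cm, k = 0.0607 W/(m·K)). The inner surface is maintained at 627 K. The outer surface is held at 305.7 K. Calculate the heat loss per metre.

Q' = 194 W/m

Treat each layer as a resistance in series:
  R'_aluminium = ln(0.134/0.112)/(2πk) = 0.1793/(2π·191) = 1.494×10^-4 m·K/W
  R'_perlite = ln(0.252/0.134)/(2πk) = 0.6316/(2π·0.0607) = 1.656 m·K/W
ΣR = 1.494×10^-4 + 1.656 = 1.656 m·K/W
Q' = ΔT/ΣR = (627 K − 305.7 K)/1.656 = 194 W/m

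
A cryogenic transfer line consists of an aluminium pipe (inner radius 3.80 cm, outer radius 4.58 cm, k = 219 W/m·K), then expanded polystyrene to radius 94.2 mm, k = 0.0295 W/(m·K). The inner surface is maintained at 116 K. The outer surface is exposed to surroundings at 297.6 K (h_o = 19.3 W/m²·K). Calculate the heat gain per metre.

Treat each layer as a resistance in series:
  R'_aluminium = ln(0.0458/0.0380)/(2πk) = 0.1867/(2π·219) = 1.357×10^-4 m·K/W
  R'_expanded polystyrene = ln(0.0942/0.0458)/(2πk) = 0.7211/(2π·0.0295) = 3.891 m·K/W
  R'_conv,out = 1/(2πr h) = 1/(2π·0.0942·19.3) = 0.08754 m·K/W
ΣR = 1.357×10^-4 + 3.891 + 0.08754 = 3.979 m·K/W
Q' = ΔT/ΣR = (116 K − 297.6 K)/3.979 = -45.6 W/m
(Negative Q' ⇒ heat flows inward; heat gain = 45.6 W/m.)

Q' = 45.6 W/m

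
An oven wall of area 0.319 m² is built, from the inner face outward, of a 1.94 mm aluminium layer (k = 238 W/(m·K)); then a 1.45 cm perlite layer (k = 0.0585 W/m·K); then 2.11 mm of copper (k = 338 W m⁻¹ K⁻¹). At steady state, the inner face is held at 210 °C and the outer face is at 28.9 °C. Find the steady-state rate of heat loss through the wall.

Q = 233 W

Resistance network (inner→outer):
  R_aluminium = L/(kA) = 0.00194/(238·0.319) = 2.555×10^-5 K/W
  R_perlite = L/(kA) = 0.0145/(0.0585·0.319) = 0.7770 K/W
  R_copper = L/(kA) = 0.00211/(338·0.319) = 1.957×10^-5 K/W
ΣR = 2.555×10^-5 + 0.7770 + 1.957×10^-5 = 0.7770 K/W
Q = ΔT/ΣR = (210 °C − 28.9 °C)/0.7770 = 233 W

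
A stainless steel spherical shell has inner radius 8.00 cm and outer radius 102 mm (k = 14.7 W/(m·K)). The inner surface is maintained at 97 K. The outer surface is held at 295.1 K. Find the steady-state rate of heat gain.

Q = 4πk·ΔT/(1/r₁ − 1/r₂) = 4π × 14.7 × 198.1 / (1/0.0800 − 1/0.102) = 13600 W

Q = 13600 W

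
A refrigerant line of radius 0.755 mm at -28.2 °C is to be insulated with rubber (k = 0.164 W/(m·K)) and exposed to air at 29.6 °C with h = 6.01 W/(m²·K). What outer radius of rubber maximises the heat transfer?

r_cr = 2.73 cm

For a cylinder, r_cr = k_ins/h = 0.164/6.01 = 0.0273 m = 2.73 cm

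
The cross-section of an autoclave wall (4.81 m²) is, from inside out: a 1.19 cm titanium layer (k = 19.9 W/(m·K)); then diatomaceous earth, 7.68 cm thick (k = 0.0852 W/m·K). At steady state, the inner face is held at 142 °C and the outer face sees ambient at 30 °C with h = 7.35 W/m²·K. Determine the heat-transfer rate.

Resistance network (inner→outer):
  R_titanium = L/(kA) = 0.0119/(19.9·4.81) = 1.243×10^-4 K/W
  R_diatomaceous earth = L/(kA) = 0.0768/(0.0852·4.81) = 0.1874 K/W
  R_conv,out = 1/(hA) = 1/(7.35·4.81) = 0.02829 K/W
ΣR = 1.243×10^-4 + 0.1874 + 0.02829 = 0.2158 K/W
Q = ΔT/ΣR = (142 °C − 30 °C)/0.2158 = 519 W

Q = 519 W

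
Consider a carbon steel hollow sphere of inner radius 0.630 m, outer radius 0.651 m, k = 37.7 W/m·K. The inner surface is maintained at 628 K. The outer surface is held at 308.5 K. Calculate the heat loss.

Q = 4πk·ΔT/(1/r₁ − 1/r₂) = 4π × 37.7 × 319.5 / (1/0.630 − 1/0.651) = 2.96×10^6 W

Q = 2960 kW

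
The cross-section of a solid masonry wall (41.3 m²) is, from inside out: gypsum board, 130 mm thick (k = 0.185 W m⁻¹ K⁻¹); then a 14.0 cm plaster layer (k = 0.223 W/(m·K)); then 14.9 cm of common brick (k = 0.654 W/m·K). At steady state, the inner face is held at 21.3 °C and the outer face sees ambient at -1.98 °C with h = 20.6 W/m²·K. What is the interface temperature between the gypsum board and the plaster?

Resistance network (inner→outer):
  R_gypsum board = L/(kA) = 0.130/(0.185·41.3) = 0.01701 K/W
  R_plaster = L/(kA) = 0.140/(0.223·41.3) = 0.01520 K/W
  R_common brick = L/(kA) = 0.149/(0.654·41.3) = 0.005516 K/W
  R_conv,out = 1/(hA) = 1/(20.6·41.3) = 0.001175 K/W
ΣR = 0.01701 + 0.01520 + 0.005516 + 0.001175 = 0.03890 K/W
Q = ΔT/ΣR = (21.3 °C − -1.98 °C)/0.03890 = 598.5 W
From the inner boundary to the gypsum board/plaster interface, ΣR_partial = 0.01701 K/W.
T_interface = T_in − Q·ΣR_partial = 21.3 °C − (598.5)(0.01701) = 11.1 °C

T = 11.1 °C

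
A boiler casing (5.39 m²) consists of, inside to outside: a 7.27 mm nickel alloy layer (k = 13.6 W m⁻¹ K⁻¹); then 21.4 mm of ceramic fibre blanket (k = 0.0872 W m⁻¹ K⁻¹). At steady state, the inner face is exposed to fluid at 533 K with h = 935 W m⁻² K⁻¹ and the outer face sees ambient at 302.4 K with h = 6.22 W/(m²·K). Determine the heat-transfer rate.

Series thermal resistances, inner to outer:
  R_conv,in = 1/(hA) = 1/(935·5.39) = 1.984×10^-4 K/W
  R_nickel alloy = L/(kA) = 0.00727/(13.6·5.39) = 9.918×10^-5 K/W
  R_ceramic fibre blanket = L/(kA) = 0.0214/(0.0872·5.39) = 0.04553 K/W
  R_conv,out = 1/(hA) = 1/(6.22·5.39) = 0.02983 K/W
ΣR = 1.984×10^-4 + 9.918×10^-5 + 0.04553 + 0.02983 = 0.07566 K/W
Q = ΔT/ΣR = (533 K − 302.4 K)/0.07566 = 3050 W

Q = 3.05 kW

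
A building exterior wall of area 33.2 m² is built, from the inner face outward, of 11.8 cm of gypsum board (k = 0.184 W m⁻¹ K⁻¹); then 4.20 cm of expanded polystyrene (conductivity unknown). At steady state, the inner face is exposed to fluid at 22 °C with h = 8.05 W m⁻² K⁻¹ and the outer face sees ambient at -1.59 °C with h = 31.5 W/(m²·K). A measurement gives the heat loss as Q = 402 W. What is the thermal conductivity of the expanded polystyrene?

ΣR = ΔT/Q = |22 − -1.59|/402 = 0.05868 K/W
Known resistances:
  R_conv,in = 1/(hA) = 1/(8.05·33.2) = 0.003742 K/W
  R_gypsum board = L/(kA) = 0.118/(0.184·33.2) = 0.01932 K/W
  R_conv,out = 1/(hA) = 1/(31.5·33.2) = 9.562×10^-4 K/W
R_expanded polystyrene = ΣR − ΣR_known = 0.05868 − 0.02402 = 0.03466 K/W
L/(kA) = 0.03466 ⇒ k = 0.0420/(0.03466·33.2) = 0.0365 W/m·K

k = 0.0365 W/m·K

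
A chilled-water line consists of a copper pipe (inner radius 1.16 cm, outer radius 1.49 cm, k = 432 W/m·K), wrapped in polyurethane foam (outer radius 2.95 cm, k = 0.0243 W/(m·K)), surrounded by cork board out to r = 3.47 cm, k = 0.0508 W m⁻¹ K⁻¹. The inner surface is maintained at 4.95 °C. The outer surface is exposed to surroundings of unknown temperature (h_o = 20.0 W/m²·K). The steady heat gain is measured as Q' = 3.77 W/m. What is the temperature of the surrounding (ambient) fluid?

T_out = 24.6 °C

Sum the resistances:
  R'_copper = ln(0.0149/0.0116)/(2πk) = 0.2504/(2π·432) = 9.223×10^-5 m·K/W
  R'_polyurethane foam = ln(0.0295/0.0149)/(2πk) = 0.6830/(2π·0.0243) = 4.474 m·K/W
  R'_cork board = ln(0.0347/0.0295)/(2πk) = 0.1623/(2π·0.0508) = 0.5086 m·K/W
  R'_conv,out = 1/(2πr h) = 1/(2π·0.0347·20.0) = 0.2293 m·K/W
ΣR = 5.212 m·K/W
ΔT = Q'·ΣR = 3.77 × 5.212 = 19.65 K
Heat flows inward, so T_out = T_in + ΔT = 4.95 + 19.65 = 24.6 °C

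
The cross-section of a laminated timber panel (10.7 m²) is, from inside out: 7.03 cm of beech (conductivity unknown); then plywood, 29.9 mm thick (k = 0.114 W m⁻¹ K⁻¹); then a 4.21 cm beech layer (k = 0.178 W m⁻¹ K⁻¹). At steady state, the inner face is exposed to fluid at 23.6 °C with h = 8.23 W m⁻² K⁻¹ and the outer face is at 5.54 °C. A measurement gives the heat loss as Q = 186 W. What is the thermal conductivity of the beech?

ΣR = ΔT/Q = |23.6 − 5.54|/186 = 0.09710 K/W
Known resistances:
  R_conv,in = 1/(hA) = 1/(8.23·10.7) = 0.01136 K/W
  R_plywood = L/(kA) = 0.0299/(0.114·10.7) = 0.02451 K/W
  R_beech = L/(kA) = 0.0421/(0.178·10.7) = 0.02210 K/W
R_beech = ΣR − ΣR_known = 0.09710 − 0.05797 = 0.03913 K/W
L/(kA) = 0.03913 ⇒ k = 0.0703/(0.03913·10.7) = 0.168 W/m·K

k = 0.168 W/m·K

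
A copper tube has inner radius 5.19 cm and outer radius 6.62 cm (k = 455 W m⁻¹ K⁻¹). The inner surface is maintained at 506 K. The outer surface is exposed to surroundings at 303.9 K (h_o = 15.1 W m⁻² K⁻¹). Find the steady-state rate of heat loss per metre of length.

Treat each layer as a resistance in series:
  R'_copper = ln(0.0662/0.0519)/(2πk) = 0.2434/(2π·455) = 8.513×10^-5 m·K/W
  R'_conv,out = 1/(2πr h) = 1/(2π·0.0662·15.1) = 0.1592 m·K/W
ΣR = 8.513×10^-5 + 0.1592 = 0.1593 m·K/W
Q' = ΔT/ΣR = (506 K − 303.9 K)/0.1593 = 1270 W/m

Q' = 1270 W/m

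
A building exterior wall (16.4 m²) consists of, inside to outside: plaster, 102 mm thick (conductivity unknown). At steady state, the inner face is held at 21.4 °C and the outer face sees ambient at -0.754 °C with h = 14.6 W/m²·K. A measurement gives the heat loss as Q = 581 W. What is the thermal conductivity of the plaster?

k = 0.183 W/m·K

ΣR = ΔT/Q = |21.4 − -0.754|/581 = 0.03813 K/W
Known resistances:
  R_conv,out = 1/(hA) = 1/(14.6·16.4) = 0.004176 K/W
R_plaster = ΣR − ΣR_known = 0.03813 − 0.004176 = 0.03395 K/W
L/(kA) = 0.03395 ⇒ k = 0.102/(0.03395·16.4) = 0.183 W/m·K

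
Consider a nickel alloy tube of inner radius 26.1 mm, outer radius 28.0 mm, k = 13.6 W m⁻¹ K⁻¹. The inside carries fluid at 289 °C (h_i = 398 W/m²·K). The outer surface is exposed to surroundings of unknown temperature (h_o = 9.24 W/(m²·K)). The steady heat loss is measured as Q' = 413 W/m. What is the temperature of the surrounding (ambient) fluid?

T_out = 28.3 °C

Series resistances:
  R'_conv,in = 1/(2πr h) = 1/(2π·0.0261·398) = 0.01532 m·K/W
  R'_nickel alloy = ln(0.0280/0.0261)/(2πk) = 0.07027/(2π·13.6) = 8.223×10^-4 m·K/W
  R'_conv,out = 1/(2πr h) = 1/(2π·0.0280·9.24) = 0.6152 m·K/W
ΣR = 0.6313 m·K/W
ΔT = Q'·ΣR = 413 × 0.6313 = 260.7 K
Heat flows outward, so T_out = T_in − ΔT = 289 − 260.7 = 28.3 °C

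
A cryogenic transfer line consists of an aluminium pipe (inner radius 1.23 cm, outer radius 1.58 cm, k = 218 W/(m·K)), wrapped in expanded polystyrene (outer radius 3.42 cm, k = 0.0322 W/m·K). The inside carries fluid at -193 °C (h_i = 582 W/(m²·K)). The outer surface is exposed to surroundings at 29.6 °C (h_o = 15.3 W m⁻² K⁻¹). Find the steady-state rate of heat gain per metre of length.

Series thermal resistances, inner to outer:
  R'_conv,in = 1/(2πr h) = 1/(2π·0.0123·582) = 0.02223 m·K/W
  R'_aluminium = ln(0.0158/0.0123)/(2πk) = 0.2504/(2π·218) = 1.828×10^-4 m·K/W
  R'_expanded polystyrene = ln(0.0342/0.0158)/(2πk) = 0.7722/(2π·0.0322) = 3.817 m·K/W
  R'_conv,out = 1/(2πr h) = 1/(2π·0.0342·15.3) = 0.3042 m·K/W
ΣR = 0.02223 + 1.828×10^-4 + 3.817 + 0.3042 = 4.144 m·K/W
Q' = ΔT/ΣR = (-193 °C − 29.6 °C)/4.144 = -53.7 W/m
(Negative Q' ⇒ heat flows inward; heat gain = 53.7 W/m.)

Q' = 53.7 W/m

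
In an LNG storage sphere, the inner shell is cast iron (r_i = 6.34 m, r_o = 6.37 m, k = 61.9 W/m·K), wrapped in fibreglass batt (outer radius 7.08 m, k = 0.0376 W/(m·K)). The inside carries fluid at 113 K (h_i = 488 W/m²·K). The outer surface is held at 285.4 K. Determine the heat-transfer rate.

Series thermal resistances, inner to outer:
  R_conv,in = 1/(4πr²h) = 1/(4π·6.34²·488) = 4.057×10^-6 K/W
  R_cast iron = (1/6.34 − 1/6.37)/(4πk) = 7.428×10^-4/(4π·61.9) = 9.550×10^-7 K/W
  R_fibreglass batt = (1/6.37 − 1/7.08)/(4πk) = 0.01574/(4π·0.0376) = 0.03332 K/W
ΣR = 4.057×10^-6 + 9.550×10^-7 + 0.03332 = 0.03333 K/W
Q = ΔT/ΣR = (113 K − 285.4 K)/0.03333 = -5170 W
(Negative Q ⇒ heat flows inward; heat gain = 5170 W.)

Q = 5170 W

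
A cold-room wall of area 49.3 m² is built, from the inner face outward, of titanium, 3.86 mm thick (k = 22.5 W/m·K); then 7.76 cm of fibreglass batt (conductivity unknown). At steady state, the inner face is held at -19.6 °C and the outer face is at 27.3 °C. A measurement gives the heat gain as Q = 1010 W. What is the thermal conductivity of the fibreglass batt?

ΣR = ΔT/Q = |-19.6 − 27.3|/1010 = 0.04644 K/W
Known resistances:
  R_titanium = L/(kA) = 0.00386/(22.5·49.3) = 3.480×10^-6 K/W
R_fibreglass batt = ΣR − ΣR_known = 0.04644 − 3.480×10^-6 = 0.04644 K/W
L/(kA) = 0.04644 ⇒ k = 0.0776/(0.04644·49.3) = 0.0339 W/m·K

k = 0.0339 W/m·K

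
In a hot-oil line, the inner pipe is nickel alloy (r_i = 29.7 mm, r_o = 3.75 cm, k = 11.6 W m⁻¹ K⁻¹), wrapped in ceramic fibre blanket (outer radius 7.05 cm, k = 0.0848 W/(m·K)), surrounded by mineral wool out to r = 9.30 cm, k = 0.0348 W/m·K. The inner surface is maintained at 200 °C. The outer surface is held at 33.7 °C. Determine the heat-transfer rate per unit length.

Series thermal resistances, inner to outer:
  R'_nickel alloy = ln(0.0375/0.0297)/(2πk) = 0.2332/(2π·11.6) = 0.003199 m·K/W
  R'_ceramic fibre blanket = ln(0.0705/0.0375)/(2πk) = 0.6313/(2π·0.0848) = 1.185 m·K/W
  R'_mineral wool = ln(0.0930/0.0705)/(2πk) = 0.2770/(2π·0.0348) = 1.267 m·K/W
ΣR = 0.003199 + 1.185 + 1.267 = 2.455 m·K/W
Q' = ΔT/ΣR = (200 °C − 33.7 °C)/2.455 = 67.7 W/m

Q' = 67.7 W/m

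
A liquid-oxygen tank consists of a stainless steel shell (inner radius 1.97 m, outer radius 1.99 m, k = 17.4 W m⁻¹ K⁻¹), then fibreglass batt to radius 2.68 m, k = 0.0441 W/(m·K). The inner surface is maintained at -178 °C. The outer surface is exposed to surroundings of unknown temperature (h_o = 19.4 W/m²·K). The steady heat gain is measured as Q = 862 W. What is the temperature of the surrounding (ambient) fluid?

T_out = 23.8 °C

Series resistances:
  R_stainless steel = (1/1.97 − 1/1.99)/(4πk) = 0.005102/(4π·17.4) = 2.333×10^-5 K/W
  R_fibreglass batt = (1/1.99 − 1/2.68)/(4πk) = 0.1294/(4π·0.0441) = 0.2335 K/W
  R_conv,out = 1/(4πr²h) = 1/(4π·2.68²·19.4) = 5.711×10^-4 K/W
ΣR = 0.2341 K/W
ΔT = Q·ΣR = 862 × 0.2341 = 201.8 K
Heat flows inward, so T_out = T_in + ΔT = -178 + 201.8 = 23.8 °C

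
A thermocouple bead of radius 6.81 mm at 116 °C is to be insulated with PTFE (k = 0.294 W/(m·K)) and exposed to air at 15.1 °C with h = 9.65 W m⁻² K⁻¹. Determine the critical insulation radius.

r_cr = 6.09 cm

For a sphere, r_cr = 2k_ins/h = 2·0.294/9.65 = 0.0609 m = 6.09 cm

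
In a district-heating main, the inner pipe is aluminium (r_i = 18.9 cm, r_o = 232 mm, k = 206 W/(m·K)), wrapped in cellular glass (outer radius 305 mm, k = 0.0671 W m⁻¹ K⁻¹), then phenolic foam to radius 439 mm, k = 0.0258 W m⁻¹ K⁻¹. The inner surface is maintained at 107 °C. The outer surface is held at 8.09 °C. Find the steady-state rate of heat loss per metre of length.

Q' = 34.2 W/m

Treat each layer as a resistance in series:
  R'_aluminium = ln(0.232/0.189)/(2πk) = 0.2050/(2π·206) = 1.584×10^-4 m·K/W
  R'_cellular glass = ln(0.305/0.232)/(2πk) = 0.2736/(2π·0.0671) = 0.6489 m·K/W
  R'_phenolic foam = ln(0.439/0.305)/(2πk) = 0.3642/(2π·0.0258) = 2.247 m·K/W
ΣR = 1.584×10^-4 + 0.6489 + 2.247 = 2.896 m·K/W
Q' = ΔT/ΣR = (107 °C − 8.09 °C)/2.896 = 34.2 W/m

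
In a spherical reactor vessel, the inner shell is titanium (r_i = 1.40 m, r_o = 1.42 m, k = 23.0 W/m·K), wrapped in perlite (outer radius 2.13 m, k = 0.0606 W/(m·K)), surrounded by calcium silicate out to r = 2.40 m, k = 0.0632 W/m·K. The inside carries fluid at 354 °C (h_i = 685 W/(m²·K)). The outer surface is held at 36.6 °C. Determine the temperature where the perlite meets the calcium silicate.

T = 92.9 °C

Resistance network (inner→outer):
  R_conv,in = 1/(4πr²h) = 1/(4π·1.40²·685) = 5.927×10^-5 K/W
  R_titanium = (1/1.40 − 1/1.42)/(4πk) = 0.01006/(4π·23.0) = 3.481×10^-5 K/W
  R_perlite = (1/1.42 − 1/2.13)/(4πk) = 0.2347/(4π·0.0606) = 0.3083 K/W
  R_calcium silicate = (1/2.13 − 1/2.40)/(4πk) = 0.05282/(4π·0.0632) = 0.06650 K/W
ΣR = 5.927×10^-5 + 3.481×10^-5 + 0.3083 + 0.06650 = 0.3749 K/W
Q = ΔT/ΣR = (354 °C − 36.6 °C)/0.3749 = 846.6 W
From the inner boundary to the perlite/calcium silicate interface, ΣR_partial = 0.3084 K/W.
T_interface = T_in − Q·ΣR_partial = 354 °C − (846.6)(0.3084) = 92.9 °C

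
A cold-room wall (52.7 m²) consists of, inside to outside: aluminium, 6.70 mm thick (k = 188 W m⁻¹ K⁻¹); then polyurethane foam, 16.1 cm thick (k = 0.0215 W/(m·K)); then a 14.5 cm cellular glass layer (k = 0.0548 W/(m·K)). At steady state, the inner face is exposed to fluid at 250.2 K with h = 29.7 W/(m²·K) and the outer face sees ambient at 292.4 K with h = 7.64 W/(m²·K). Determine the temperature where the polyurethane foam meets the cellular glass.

Resistance network (inner→outer):
  R_conv,in = 1/(hA) = 1/(29.7·52.7) = 6.389×10^-4 K/W
  R_aluminium = L/(kA) = 0.00670/(188·52.7) = 6.762×10^-7 K/W
  R_polyurethane foam = L/(kA) = 0.161/(0.0215·52.7) = 0.1421 K/W
  R_cellular glass = L/(kA) = 0.145/(0.0548·52.7) = 0.05021 K/W
  R_conv,out = 1/(hA) = 1/(7.64·52.7) = 0.002484 K/W
ΣR = 6.389×10^-4 + 6.762×10^-7 + 0.1421 + 0.05021 + 0.002484 = 0.1954 K/W
Q = ΔT/ΣR = (250.2 K − 292.4 K)/0.1954 = -216.0 W
From the inner boundary to the polyurethane foam/cellular glass interface, ΣR_partial = 0.1427 K/W.
T_interface = T_in − Q·ΣR_partial = 250.2 K − (-216.0)(0.1427) = 281.02 K

T = 281.02 K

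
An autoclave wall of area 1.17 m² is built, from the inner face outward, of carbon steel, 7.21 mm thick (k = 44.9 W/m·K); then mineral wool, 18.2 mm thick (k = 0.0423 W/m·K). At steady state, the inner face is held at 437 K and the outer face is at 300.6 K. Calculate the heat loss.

Series thermal resistances, inner to outer:
  R_carbon steel = L/(kA) = 0.00721/(44.9·1.17) = 1.372×10^-4 K/W
  R_mineral wool = L/(kA) = 0.0182/(0.0423·1.17) = 0.3677 K/W
ΣR = 1.372×10^-4 + 0.3677 = 0.3678 K/W
Q = ΔT/ΣR = (437 K − 300.6 K)/0.3678 = 371 W

Q = 371 W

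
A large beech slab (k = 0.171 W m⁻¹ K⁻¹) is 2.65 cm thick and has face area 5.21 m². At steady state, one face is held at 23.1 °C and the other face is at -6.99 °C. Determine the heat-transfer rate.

Q = 1010 W

Q = kA·ΔT/L = 0.171 × 5.21 × |23.1 °C − -6.99 °C| / 0.0265 = 1010 W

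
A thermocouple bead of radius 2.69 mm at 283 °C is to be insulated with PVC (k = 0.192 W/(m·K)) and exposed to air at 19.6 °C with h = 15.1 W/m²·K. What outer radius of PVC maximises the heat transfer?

For a sphere, r_cr = 2k_ins/h = 2·0.192/15.1 = 0.0254 m = 2.54 cm

r_cr = 2.54 cm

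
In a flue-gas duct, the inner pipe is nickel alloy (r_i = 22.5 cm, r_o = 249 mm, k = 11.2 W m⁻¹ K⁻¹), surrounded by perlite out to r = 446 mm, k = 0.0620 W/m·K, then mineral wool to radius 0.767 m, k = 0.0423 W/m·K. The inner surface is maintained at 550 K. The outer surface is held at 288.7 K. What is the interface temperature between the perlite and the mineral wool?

T = 439 K

Resistance network (inner→outer):
  R'_nickel alloy = ln(0.249/0.225)/(2πk) = 0.1014/(2π·11.2) = 0.001440 m·K/W
  R'_perlite = ln(0.446/0.249)/(2πk) = 0.5829/(2π·0.0620) = 1.496 m·K/W
  R'_mineral wool = ln(0.767/0.446)/(2πk) = 0.5422/(2π·0.0423) = 2.040 m·K/W
ΣR = 0.001440 + 1.496 + 2.040 = 3.537 m·K/W
Q' = ΔT/ΣR = (550 K − 288.7 K)/3.537 = 73.88 W/m
From the inner boundary to the perlite/mineral wool interface, ΣR_partial = 1.497 m·K/W.
T_interface = T_in − Q'·ΣR_partial = 550 K − (73.88)(1.497) = 439 K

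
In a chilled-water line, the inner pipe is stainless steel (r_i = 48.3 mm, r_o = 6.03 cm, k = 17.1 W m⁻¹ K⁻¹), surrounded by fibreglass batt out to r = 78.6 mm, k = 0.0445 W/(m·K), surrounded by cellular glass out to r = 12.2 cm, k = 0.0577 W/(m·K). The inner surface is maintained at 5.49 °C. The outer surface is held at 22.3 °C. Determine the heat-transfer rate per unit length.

Resistance network (inner→outer):
  R'_stainless steel = ln(0.0603/0.0483)/(2πk) = 0.2219/(2π·17.1) = 0.002065 m·K/W
  R'_fibreglass batt = ln(0.0786/0.0603)/(2πk) = 0.2650/(2π·0.0445) = 0.9479 m·K/W
  R'_cellular glass = ln(0.122/0.0786)/(2πk) = 0.4396/(2π·0.0577) = 1.213 m·K/W
ΣR = 0.002065 + 0.9479 + 1.213 = 2.163 m·K/W
Q' = ΔT/ΣR = (5.49 °C − 22.3 °C)/2.163 = -7.77 W/m
(Negative Q' ⇒ heat flows inward; heat gain = 7.77 W/m.)

Q' = 7.77 W/m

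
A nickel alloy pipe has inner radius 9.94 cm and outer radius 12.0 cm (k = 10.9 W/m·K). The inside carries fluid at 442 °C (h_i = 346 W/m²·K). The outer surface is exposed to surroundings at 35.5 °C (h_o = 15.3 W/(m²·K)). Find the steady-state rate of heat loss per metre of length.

Series thermal resistances, inner to outer:
  R'_conv,in = 1/(2πr h) = 1/(2π·0.0994·346) = 0.004628 m·K/W
  R'_nickel alloy = ln(0.120/0.0994)/(2πk) = 0.1883/(2π·10.9) = 0.002750 m·K/W
  R'_conv,out = 1/(2πr h) = 1/(2π·0.120·15.3) = 0.08669 m·K/W
ΣR = 0.004628 + 0.002750 + 0.08669 = 0.09407 m·K/W
Q' = ΔT/ΣR = (442 °C − 35.5 °C)/0.09407 = 4320 W/m

Q' = 4.32 kW/m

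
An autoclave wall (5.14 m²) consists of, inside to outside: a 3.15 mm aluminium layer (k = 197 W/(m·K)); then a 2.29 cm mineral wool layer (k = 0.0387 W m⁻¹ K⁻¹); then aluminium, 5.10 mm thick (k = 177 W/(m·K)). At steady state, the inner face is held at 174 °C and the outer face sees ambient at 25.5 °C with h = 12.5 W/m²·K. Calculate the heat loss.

Q = 1140 W

Treat each layer as a resistance in series:
  R_aluminium = L/(kA) = 0.00315/(197·5.14) = 3.111×10^-6 K/W
  R_mineral wool = L/(kA) = 0.0229/(0.0387·5.14) = 0.1151 K/W
  R_aluminium = L/(kA) = 0.00510/(177·5.14) = 5.606×10^-6 K/W
  R_conv,out = 1/(hA) = 1/(12.5·5.14) = 0.01556 K/W
ΣR = 3.111×10^-6 + 0.1151 + 5.606×10^-6 + 0.01556 = 0.1307 K/W
Q = ΔT/ΣR = (174 °C − 25.5 °C)/0.1307 = 1140 W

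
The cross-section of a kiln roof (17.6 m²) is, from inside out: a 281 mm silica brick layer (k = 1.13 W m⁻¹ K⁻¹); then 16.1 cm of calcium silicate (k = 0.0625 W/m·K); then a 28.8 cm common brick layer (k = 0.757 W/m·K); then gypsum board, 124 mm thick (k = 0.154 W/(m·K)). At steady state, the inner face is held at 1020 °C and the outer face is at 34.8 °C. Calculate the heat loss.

Series thermal resistances, inner to outer:
  R_silica brick = L/(kA) = 0.281/(1.13·17.6) = 0.01413 K/W
  R_calcium silicate = L/(kA) = 0.161/(0.0625·17.6) = 0.1464 K/W
  R_common brick = L/(kA) = 0.288/(0.757·17.6) = 0.02162 K/W
  R_gypsum board = L/(kA) = 0.124/(0.154·17.6) = 0.04575 K/W
ΣR = 0.01413 + 0.1464 + 0.02162 + 0.04575 = 0.2279 K/W
Q = ΔT/ΣR = (1020 °C − 34.8 °C)/0.2279 = 4320 W

Q = 4320 W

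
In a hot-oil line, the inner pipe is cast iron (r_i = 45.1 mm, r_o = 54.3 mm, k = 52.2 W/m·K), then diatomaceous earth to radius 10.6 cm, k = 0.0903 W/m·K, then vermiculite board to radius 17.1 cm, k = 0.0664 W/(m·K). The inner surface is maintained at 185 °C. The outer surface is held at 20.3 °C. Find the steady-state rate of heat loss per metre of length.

Series thermal resistances, inner to outer:
  R'_cast iron = ln(0.0543/0.0451)/(2πk) = 0.1856/(2π·52.2) = 5.660×10^-4 m·K/W
  R'_diatomaceous earth = ln(0.106/0.0543)/(2πk) = 0.6689/(2π·0.0903) = 1.179 m·K/W
  R'_vermiculite board = ln(0.171/0.106)/(2πk) = 0.4782/(2π·0.0664) = 1.146 m·K/W
ΣR = 5.660×10^-4 + 1.179 + 1.146 = 2.326 m·K/W
Q' = ΔT/ΣR = (185 °C − 20.3 °C)/2.326 = 70.8 W/m

Q' = 70.8 W/m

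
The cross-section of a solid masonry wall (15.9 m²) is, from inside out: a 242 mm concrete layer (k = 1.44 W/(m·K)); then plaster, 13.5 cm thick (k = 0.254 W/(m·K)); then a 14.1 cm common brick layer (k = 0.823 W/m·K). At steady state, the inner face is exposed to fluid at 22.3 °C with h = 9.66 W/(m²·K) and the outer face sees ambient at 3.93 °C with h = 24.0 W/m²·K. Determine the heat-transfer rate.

Series thermal resistances, inner to outer:
  R_conv,in = 1/(hA) = 1/(9.66·15.9) = 0.006511 K/W
  R_concrete = L/(kA) = 0.242/(1.44·15.9) = 0.01057 K/W
  R_plaster = L/(kA) = 0.135/(0.254·15.9) = 0.03343 K/W
  R_common brick = L/(kA) = 0.141/(0.823·15.9) = 0.01078 K/W
  R_conv,out = 1/(hA) = 1/(24.0·15.9) = 0.002621 K/W
ΣR = 0.006511 + 0.01057 + 0.03343 + 0.01078 + 0.002621 = 0.06391 K/W
Q = ΔT/ΣR = (22.3 °C − 3.93 °C)/0.06391 = 287 W

Q = 287 W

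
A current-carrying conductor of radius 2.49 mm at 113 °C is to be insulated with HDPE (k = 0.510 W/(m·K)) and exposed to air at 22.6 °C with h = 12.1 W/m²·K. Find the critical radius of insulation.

r_cr = 4.21 cm

For a cylinder, r_cr = k_ins/h = 0.510/12.1 = 0.0421 m = 4.21 cm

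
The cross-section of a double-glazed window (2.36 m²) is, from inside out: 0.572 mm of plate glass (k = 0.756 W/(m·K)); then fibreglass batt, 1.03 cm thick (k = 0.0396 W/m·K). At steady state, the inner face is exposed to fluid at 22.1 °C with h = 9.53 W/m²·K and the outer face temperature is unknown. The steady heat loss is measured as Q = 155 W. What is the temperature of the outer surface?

T_out = -1.92 °C

Sum the resistances:
  R_conv,in = 1/(hA) = 1/(9.53·2.36) = 0.04446 K/W
  R_plate glass = L/(kA) = 5.72×10^-4/(0.756·2.36) = 3.206×10^-4 K/W
  R_fibreglass batt = L/(kA) = 0.0103/(0.0396·2.36) = 0.1102 K/W
ΣR = 0.1550 K/W
ΔT = Q·ΣR = 155 × 0.1550 = 24.02 K
Heat flows outward, so T_out = T_in − ΔT = 22.1 − 24.02 = -1.92 °C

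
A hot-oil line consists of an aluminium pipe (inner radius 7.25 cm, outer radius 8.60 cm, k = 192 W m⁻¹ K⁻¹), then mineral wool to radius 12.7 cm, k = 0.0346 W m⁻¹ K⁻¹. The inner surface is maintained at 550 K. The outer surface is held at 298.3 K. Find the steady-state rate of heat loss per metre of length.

Resistance network (inner→outer):
  R'_aluminium = ln(0.0860/0.0725)/(2πk) = 0.1708/(2π·192) = 1.415×10^-4 m·K/W
  R'_mineral wool = ln(0.127/0.0860)/(2πk) = 0.3898/(2π·0.0346) = 1.793 m·K/W
ΣR = 1.415×10^-4 + 1.793 = 1.793 m·K/W
Q' = ΔT/ΣR = (550 K − 298.3 K)/1.793 = 140 W/m

Q' = 140 W/m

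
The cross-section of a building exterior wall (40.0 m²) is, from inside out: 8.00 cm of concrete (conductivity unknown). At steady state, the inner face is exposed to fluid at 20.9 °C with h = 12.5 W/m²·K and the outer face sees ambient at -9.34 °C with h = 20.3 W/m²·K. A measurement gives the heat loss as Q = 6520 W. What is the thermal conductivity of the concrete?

ΣR = ΔT/Q = |20.9 − -9.34|/6520 = 0.004638 K/W
Known resistances:
  R_conv,in = 1/(hA) = 1/(12.5·40.0) = 0.002000 K/W
  R_conv,out = 1/(hA) = 1/(20.3·40.0) = 0.001232 K/W
R_concrete = ΣR − ΣR_known = 0.004638 − 0.003232 = 0.001406 K/W
L/(kA) = 0.001406 ⇒ k = 0.0800/(0.001406·40.0) = 1.42 W/m·K

k = 1.42 W/m·K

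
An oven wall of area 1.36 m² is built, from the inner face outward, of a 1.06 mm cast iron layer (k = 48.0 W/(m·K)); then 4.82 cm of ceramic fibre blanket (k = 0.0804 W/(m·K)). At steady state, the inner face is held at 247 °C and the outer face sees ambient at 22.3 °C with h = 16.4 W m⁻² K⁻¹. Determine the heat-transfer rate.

Q = 463 W

Series thermal resistances, inner to outer:
  R_cast iron = L/(kA) = 0.00106/(48.0·1.36) = 1.624×10^-5 K/W
  R_ceramic fibre blanket = L/(kA) = 0.0482/(0.0804·1.36) = 0.4408 K/W
  R_conv,out = 1/(hA) = 1/(16.4·1.36) = 0.04484 K/W
ΣR = 1.624×10^-5 + 0.4408 + 0.04484 = 0.4857 K/W
Q = ΔT/ΣR = (247 °C − 22.3 °C)/0.4857 = 463 W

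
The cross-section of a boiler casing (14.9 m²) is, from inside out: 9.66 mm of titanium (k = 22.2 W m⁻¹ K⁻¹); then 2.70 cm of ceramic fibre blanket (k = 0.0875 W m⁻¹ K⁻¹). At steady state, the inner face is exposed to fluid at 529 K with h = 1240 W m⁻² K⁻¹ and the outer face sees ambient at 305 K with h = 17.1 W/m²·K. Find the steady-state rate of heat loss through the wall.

Q = 9.06 kW

Series thermal resistances, inner to outer:
  R_conv,in = 1/(hA) = 1/(1240·14.9) = 5.412×10^-5 K/W
  R_titanium = L/(kA) = 0.00966/(22.2·14.9) = 2.920×10^-5 K/W
  R_ceramic fibre blanket = L/(kA) = 0.0270/(0.0875·14.9) = 0.02071 K/W
  R_conv,out = 1/(hA) = 1/(17.1·14.9) = 0.003925 K/W
ΣR = 5.412×10^-5 + 2.920×10^-5 + 0.02071 + 0.003925 = 0.02472 K/W
Q = ΔT/ΣR = (529 K − 305 K)/0.02472 = 9060 W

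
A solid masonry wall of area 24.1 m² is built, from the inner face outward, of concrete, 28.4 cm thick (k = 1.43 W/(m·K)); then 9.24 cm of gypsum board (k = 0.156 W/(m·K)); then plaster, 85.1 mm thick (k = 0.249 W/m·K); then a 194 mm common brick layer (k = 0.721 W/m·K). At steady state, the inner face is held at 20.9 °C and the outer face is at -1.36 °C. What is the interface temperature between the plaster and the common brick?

T = 2.91 °C

Series thermal resistances, inner to outer:
  R_concrete = L/(kA) = 0.284/(1.43·24.1) = 0.008241 K/W
  R_gypsum board = L/(kA) = 0.0924/(0.156·24.1) = 0.02458 K/W
  R_plaster = L/(kA) = 0.0851/(0.249·24.1) = 0.01418 K/W
  R_common brick = L/(kA) = 0.194/(0.721·24.1) = 0.01116 K/W
ΣR = 0.008241 + 0.02458 + 0.01418 + 0.01116 = 0.05816 K/W
Q = ΔT/ΣR = (20.9 °C − -1.36 °C)/0.05816 = 382.7 W
From the inner boundary to the plaster/common brick interface, ΣR_partial = 0.04700 K/W.
T_interface = T_in − Q·ΣR_partial = 20.9 °C − (382.7)(0.04700) = 2.91 °C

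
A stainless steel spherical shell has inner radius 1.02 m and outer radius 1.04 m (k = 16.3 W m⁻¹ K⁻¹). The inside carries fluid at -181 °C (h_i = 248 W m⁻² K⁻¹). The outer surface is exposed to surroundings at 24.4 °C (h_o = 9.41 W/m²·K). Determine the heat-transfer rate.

Resistance network (inner→outer):
  R_conv,in = 1/(4πr²h) = 1/(4π·1.02²·248) = 3.084×10^-4 K/W
  R_stainless steel = (1/1.02 − 1/1.04)/(4πk) = 0.01885/(4π·16.3) = 9.204×10^-5 K/W
  R_conv,out = 1/(4πr²h) = 1/(4π·1.04²·9.41) = 0.007819 K/W
ΣR = 3.084×10^-4 + 9.204×10^-5 + 0.007819 = 0.008219 K/W
Q = ΔT/ΣR = (-181 °C − 24.4 °C)/0.008219 = -25000 W
(Negative Q ⇒ heat flows inward; heat gain = 25000 W.)

Q = 25000 W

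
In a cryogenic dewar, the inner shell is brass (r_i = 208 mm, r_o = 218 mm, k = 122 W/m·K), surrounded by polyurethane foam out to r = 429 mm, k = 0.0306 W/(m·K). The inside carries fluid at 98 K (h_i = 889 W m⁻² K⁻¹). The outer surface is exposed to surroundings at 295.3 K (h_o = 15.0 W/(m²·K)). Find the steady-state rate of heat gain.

Q = 33.5 W

Series thermal resistances, inner to outer:
  R_conv,in = 1/(4πr²h) = 1/(4π·0.208²·889) = 0.002069 K/W
  R_brass = (1/0.208 − 1/0.218)/(4πk) = 0.2205/(4π·122) = 1.439×10^-4 K/W
  R_polyurethane foam = (1/0.218 − 1/0.429)/(4πk) = 2.256/(4π·0.0306) = 5.867 K/W
  R_conv,out = 1/(4πr²h) = 1/(4π·0.429²·15.0) = 0.02883 K/W
ΣR = 0.002069 + 1.439×10^-4 + 5.867 + 0.02883 = 5.898 K/W
Q = ΔT/ΣR = (98 K − 295.3 K)/5.898 = -33.5 W
(Negative Q ⇒ heat flows inward; heat gain = 33.5 W.)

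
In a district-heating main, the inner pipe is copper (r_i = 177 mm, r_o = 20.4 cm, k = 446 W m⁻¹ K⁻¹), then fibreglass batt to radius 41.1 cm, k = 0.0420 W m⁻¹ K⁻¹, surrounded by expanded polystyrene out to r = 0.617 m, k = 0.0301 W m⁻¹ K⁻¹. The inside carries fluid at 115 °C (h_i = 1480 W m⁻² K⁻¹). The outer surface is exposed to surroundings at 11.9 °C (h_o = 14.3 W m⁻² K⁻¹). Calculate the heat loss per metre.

Q' = 21.4 W/m

Resistance network (inner→outer):
  R'_conv,in = 1/(2πr h) = 1/(2π·0.177·1480) = 6.076×10^-4 m·K/W
  R'_copper = ln(0.204/0.177)/(2πk) = 0.1420/(2π·446) = 5.066×10^-5 m·K/W
  R'_fibreglass batt = ln(0.411/0.204)/(2πk) = 0.7005/(2π·0.0420) = 2.654 m·K/W
  R'_expanded polystyrene = ln(0.617/0.411)/(2πk) = 0.4063/(2π·0.0301) = 2.148 m·K/W
  R'_conv,out = 1/(2πr h) = 1/(2π·0.617·14.3) = 0.01804 m·K/W
ΣR = 6.076×10^-4 + 5.066×10^-5 + 2.654 + 2.148 + 0.01804 = 4.821 m·K/W
Q' = ΔT/ΣR = (115 °C − 11.9 °C)/4.821 = 21.4 W/m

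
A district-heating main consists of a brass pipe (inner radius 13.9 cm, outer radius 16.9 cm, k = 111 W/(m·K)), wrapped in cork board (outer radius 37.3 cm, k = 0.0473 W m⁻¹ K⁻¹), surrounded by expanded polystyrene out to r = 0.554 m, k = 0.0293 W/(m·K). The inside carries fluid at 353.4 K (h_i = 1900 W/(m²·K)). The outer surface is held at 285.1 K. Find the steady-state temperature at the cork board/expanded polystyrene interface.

Resistance network (inner→outer):
  R'_conv,in = 1/(2πr h) = 1/(2π·0.139·1900) = 6.026×10^-4 m·K/W
  R'_brass = ln(0.169/0.139)/(2πk) = 0.1954/(2π·111) = 2.802×10^-4 m·K/W
  R'_cork board = ln(0.373/0.169)/(2πk) = 0.7917/(2π·0.0473) = 2.664 m·K/W
  R'_expanded polystyrene = ln(0.554/0.373)/(2πk) = 0.3956/(2π·0.0293) = 2.149 m·K/W
ΣR = 6.026×10^-4 + 2.802×10^-4 + 2.664 + 2.149 = 4.814 m·K/W
Q' = ΔT/ΣR = (353.4 K − 285.1 K)/4.814 = 14.19 W/m
From the inner boundary to the cork board/expanded polystyrene interface, ΣR_partial = 2.665 m·K/W.
T_interface = T_in − Q'·ΣR_partial = 353.4 K − (14.19)(2.665) = 315.6 K

T = 315.6 K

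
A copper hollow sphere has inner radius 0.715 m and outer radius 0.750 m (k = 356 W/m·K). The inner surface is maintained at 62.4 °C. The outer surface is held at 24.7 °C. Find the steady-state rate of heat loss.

Q = 4πk·ΔT/(1/r₁ − 1/r₂) = 4π × 356 × 37.7 / (1/0.715 − 1/0.750) = 2.58×10^6 W

Q = 2580 kW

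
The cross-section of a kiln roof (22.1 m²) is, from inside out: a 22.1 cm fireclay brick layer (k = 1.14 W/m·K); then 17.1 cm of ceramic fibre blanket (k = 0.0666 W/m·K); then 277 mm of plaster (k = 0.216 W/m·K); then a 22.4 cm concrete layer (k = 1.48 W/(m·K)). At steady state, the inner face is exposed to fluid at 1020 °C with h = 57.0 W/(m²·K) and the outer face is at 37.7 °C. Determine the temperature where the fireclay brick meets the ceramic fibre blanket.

Resistance network (inner→outer):
  R_conv,in = 1/(hA) = 1/(57.0·22.1) = 7.938×10^-4 K/W
  R_fireclay brick = L/(kA) = 0.221/(1.14·22.1) = 0.008772 K/W
  R_ceramic fibre blanket = L/(kA) = 0.171/(0.0666·22.1) = 0.1162 K/W
  R_plaster = L/(kA) = 0.277/(0.216·22.1) = 0.05803 K/W
  R_concrete = L/(kA) = 0.224/(1.48·22.1) = 0.006848 K/W
ΣR = 7.938×10^-4 + 0.008772 + 0.1162 + 0.05803 + 0.006848 = 0.1906 K/W
Q = ΔT/ΣR = (1020 °C − 37.7 °C)/0.1906 = 5154 W
From the inner boundary to the fireclay brick/ceramic fibre blanket interface, ΣR_partial = 0.009566 K/W.
T_interface = T_in − Q·ΣR_partial = 1020 °C − (5154)(0.009566) = 971 °C

T = 971 °C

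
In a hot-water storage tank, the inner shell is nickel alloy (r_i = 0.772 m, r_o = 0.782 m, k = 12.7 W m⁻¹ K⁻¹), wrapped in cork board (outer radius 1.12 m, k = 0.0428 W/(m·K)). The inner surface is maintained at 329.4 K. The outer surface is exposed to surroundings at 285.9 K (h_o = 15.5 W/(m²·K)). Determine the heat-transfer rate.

Series thermal resistances, inner to outer:
  R_nickel alloy = (1/0.772 − 1/0.782)/(4πk) = 0.01656/(4π·12.7) = 1.038×10^-4 K/W
  R_cork board = (1/0.782 − 1/1.12)/(4πk) = 0.3859/(4π·0.0428) = 0.7175 K/W
  R_conv,out = 1/(4πr²h) = 1/(4π·1.12²·15.5) = 0.004093 K/W
ΣR = 1.038×10^-4 + 0.7175 + 0.004093 = 0.7217 K/W
Q = ΔT/ΣR = (329.4 K − 285.9 K)/0.7217 = 60.3 W

Q = 60.3 W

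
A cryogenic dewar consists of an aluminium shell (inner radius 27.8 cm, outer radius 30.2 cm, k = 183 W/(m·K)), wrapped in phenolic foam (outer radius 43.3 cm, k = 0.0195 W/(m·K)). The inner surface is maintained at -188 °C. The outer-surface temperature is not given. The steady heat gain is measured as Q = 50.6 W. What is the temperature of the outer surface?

T_out = 18.9 °C

Series resistances:
  R_aluminium = (1/0.278 − 1/0.302)/(4πk) = 0.2859/(4π·183) = 1.243×10^-4 K/W
  R_phenolic foam = (1/0.302 − 1/0.433)/(4πk) = 1.002/(4π·0.0195) = 4.088 K/W
ΣR = 4.088 K/W
ΔT = Q·ΣR = 50.6 × 4.088 = 206.9 K
Heat flows inward, so T_out = T_in + ΔT = -188 + 206.9 = 18.9 °C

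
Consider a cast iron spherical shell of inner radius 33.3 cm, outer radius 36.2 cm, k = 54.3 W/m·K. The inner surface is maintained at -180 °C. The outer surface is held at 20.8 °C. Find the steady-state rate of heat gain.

Q = 570 kW

Q = 4πk·ΔT/(1/r₁ − 1/r₂) = 4π × 54.3 × 200.8 / (1/0.333 − 1/0.362) = 5.70×10^5 W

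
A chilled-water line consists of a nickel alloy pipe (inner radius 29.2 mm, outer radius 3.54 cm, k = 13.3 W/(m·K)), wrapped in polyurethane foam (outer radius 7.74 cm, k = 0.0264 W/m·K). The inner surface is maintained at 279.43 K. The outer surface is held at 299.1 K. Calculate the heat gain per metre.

Treat each layer as a resistance in series:
  R'_nickel alloy = ln(0.0354/0.0292)/(2πk) = 0.1925/(2π·13.3) = 0.002304 m·K/W
  R'_polyurethane foam = ln(0.0774/0.0354)/(2πk) = 0.7823/(2π·0.0264) = 4.716 m·K/W
ΣR = 0.002304 + 4.716 = 4.718 m·K/W
Q' = ΔT/ΣR = (279.43 K − 299.1 K)/4.718 = -4.17 W/m
(Negative Q' ⇒ heat flows inward; heat gain = 4.17 W/m.)

Q' = 4.17 W/m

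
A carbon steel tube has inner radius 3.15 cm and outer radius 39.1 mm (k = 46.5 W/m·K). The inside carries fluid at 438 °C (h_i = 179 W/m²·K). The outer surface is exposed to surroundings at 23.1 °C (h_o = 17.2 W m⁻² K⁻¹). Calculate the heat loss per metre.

Q' = 1560 W/m

Resistance network (inner→outer):
  R'_conv,in = 1/(2πr h) = 1/(2π·0.0315·179) = 0.02823 m·K/W
  R'_carbon steel = ln(0.0391/0.0315)/(2πk) = 0.2161/(2π·46.5) = 7.398×10^-4 m·K/W
  R'_conv,out = 1/(2πr h) = 1/(2π·0.0391·17.2) = 0.2367 m·K/W
ΣR = 0.02823 + 7.398×10^-4 + 0.2367 = 0.2657 m·K/W
Q' = ΔT/ΣR = (438 °C − 23.1 °C)/0.2657 = 1560 W/m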